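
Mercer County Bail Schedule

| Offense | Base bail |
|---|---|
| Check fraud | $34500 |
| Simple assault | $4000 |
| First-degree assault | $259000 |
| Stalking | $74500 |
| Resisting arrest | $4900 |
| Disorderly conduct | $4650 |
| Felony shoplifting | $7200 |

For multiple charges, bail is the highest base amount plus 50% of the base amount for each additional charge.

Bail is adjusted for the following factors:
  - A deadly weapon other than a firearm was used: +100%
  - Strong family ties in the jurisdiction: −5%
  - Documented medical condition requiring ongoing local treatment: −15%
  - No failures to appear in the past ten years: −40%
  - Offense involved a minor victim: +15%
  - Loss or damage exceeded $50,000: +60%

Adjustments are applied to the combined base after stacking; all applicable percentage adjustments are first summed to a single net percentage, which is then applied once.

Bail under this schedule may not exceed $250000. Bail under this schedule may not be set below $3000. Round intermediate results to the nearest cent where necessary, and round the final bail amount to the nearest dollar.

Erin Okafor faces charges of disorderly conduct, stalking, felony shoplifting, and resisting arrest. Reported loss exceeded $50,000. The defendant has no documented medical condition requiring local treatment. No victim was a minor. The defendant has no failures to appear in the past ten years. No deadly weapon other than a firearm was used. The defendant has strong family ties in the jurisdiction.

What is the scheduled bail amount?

Base amounts from the schedule: disorderly conduct $4650; stalking $74500; felony shoplifting $7200; resisting arrest $4900.
Stacking rule: highest base plus 50% of each additional charge. Highest is stalking at $74500. Additional: $4650 × 50% = $2325; $7200 × 50% = $3600; $4900 × 50% = $2450. Combined base = $74500 + $8375 = $82875.
Net percentage adjustment: −5% −40% +60% = +15%. $82875 × 1.15 = $95306.25.
$95306.25 is within the $250000 maximum.
$95306.25 is at or above the $3000 minimum.
Rounded to the nearest dollar: $95306.

$95306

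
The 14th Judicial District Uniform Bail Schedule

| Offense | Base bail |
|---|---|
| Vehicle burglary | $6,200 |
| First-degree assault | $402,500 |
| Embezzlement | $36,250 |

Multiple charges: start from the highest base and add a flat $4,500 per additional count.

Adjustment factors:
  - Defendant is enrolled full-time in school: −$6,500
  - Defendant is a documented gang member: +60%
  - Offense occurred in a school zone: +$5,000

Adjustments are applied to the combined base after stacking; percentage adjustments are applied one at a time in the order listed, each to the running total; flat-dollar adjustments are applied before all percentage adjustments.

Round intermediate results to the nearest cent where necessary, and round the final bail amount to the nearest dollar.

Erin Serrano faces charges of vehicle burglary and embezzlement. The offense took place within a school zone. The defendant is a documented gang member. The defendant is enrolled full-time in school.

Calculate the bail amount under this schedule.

Base amounts from the schedule: vehicle burglary $6,200; embezzlement $36,250.
Stacking rule: highest base plus $4,500 per additional charge. Highest is embezzlement at $36,250; 1 additional charge → +$4,500. Combined base = $40,750.
Defendant is enrolled full-time in school (−$6,500 flat): $40,750 − $6,500 = $34,250.
Offense occurred in a school zone (+$5,000 flat): $34,250 + $5,000 = $39,250.
Defendant is a documented gang member (+60%): $39,250 × 1.6 = $62,800.

$62,800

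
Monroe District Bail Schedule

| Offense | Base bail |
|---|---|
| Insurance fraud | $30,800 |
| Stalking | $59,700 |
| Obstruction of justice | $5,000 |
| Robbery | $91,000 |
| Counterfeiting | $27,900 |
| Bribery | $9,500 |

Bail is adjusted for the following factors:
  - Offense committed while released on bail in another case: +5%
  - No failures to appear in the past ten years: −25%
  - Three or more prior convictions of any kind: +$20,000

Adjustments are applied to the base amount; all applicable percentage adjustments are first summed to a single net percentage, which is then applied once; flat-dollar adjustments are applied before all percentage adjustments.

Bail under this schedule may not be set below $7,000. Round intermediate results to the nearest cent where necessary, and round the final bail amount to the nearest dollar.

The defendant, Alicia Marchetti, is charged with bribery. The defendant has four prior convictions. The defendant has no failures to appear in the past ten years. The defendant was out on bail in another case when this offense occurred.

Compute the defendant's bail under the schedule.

$23,600

Base amounts from the schedule: bribery $9,500.
Single charge. Combined base = $9,500.
Three or more prior convictions of any kind (+$20,000 flat): $9,500 + $20,000 = $29,500.
Net percentage adjustment: +5% −25% = −20%. $29,500 × 0.8 = $23,600.
$23,600 is at or above the $7,000 minimum.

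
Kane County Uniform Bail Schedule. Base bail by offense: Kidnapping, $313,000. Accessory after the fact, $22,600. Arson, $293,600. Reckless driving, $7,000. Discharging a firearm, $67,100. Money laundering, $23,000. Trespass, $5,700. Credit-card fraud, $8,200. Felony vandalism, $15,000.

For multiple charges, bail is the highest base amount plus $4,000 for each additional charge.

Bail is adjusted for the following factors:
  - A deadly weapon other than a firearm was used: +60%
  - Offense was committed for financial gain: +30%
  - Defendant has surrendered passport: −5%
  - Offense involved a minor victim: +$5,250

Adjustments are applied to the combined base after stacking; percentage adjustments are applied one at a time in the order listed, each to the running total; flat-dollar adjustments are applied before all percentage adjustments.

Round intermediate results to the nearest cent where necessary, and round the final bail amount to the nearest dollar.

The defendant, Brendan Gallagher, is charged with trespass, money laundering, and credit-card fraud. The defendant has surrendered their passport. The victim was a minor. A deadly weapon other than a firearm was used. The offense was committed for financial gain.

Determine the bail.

Base amounts from the schedule: trespass $5,700; money laundering $23,000; credit-card fraud $8,200.
Stacking rule: highest base plus $4,000 per additional charge. Highest is money laundering at $23,000; 2 additional charges → +$8,000. Combined base = $31,000.
Offense involved a minor victim (+$5,250 flat): $31,000 + $5,250 = $36,250.
A deadly weapon other than a firearm was used (+60%): $36,250 × 1.6 = $58,000.
Offense was committed for financial gain (+30%): $58,000 × 1.3 = $75,400.
Defendant has surrendered passport (−5%): $75,400 × 0.95 = $71,630.

$71,630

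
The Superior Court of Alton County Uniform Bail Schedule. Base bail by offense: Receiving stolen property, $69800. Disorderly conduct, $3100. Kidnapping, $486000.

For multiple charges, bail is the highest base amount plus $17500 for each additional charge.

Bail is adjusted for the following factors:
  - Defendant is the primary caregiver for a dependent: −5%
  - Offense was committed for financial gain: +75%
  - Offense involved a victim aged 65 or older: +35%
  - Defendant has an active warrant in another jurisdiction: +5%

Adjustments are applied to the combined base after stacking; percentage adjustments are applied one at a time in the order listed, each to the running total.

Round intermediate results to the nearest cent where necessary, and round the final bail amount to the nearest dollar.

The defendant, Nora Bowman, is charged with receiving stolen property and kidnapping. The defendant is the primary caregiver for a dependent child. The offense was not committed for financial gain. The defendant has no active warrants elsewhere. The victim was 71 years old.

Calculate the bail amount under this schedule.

Base amounts from the schedule: receiving stolen property $69800; kidnapping $486000.
Stacking rule: highest base plus $17500 per additional charge. Highest is kidnapping at $486000; 1 additional charge → +$17500. Combined base = $503500.
Defendant is the primary caregiver for a dependent (−5%): $503500 × 0.95 = $478325.
Offense involved a victim aged 65 or older (+35%): $478325 × 1.35 = $645738.75.
Rounded to the nearest dollar: $645739.

$645739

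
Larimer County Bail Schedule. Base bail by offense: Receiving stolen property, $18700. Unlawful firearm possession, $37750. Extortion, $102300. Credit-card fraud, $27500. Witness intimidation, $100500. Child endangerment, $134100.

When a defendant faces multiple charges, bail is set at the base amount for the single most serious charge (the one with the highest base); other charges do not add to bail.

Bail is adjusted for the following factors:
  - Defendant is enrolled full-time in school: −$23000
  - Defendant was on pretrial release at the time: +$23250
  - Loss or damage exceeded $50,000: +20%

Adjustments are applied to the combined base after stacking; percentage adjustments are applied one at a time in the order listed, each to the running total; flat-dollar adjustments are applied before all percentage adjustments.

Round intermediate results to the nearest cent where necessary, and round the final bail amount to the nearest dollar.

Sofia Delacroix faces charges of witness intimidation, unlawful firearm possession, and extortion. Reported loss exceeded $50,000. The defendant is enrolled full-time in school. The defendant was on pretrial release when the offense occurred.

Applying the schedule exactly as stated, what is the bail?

$123060

Base amounts from the schedule: witness intimidation $100500; unlawful firearm possession $37750; extortion $102300.
Stacking rule: use the highest base only. Highest is extortion at $102300. Combined base = $102300.
Defendant is enrolled full-time in school (−$23000 flat): $102300 − $23000 = $79300.
Defendant was on pretrial release at the time (+$23250 flat): $79300 + $23250 = $102550.
Loss or damage exceeded $50,000 (+20%): $102550 × 1.2 = $123060.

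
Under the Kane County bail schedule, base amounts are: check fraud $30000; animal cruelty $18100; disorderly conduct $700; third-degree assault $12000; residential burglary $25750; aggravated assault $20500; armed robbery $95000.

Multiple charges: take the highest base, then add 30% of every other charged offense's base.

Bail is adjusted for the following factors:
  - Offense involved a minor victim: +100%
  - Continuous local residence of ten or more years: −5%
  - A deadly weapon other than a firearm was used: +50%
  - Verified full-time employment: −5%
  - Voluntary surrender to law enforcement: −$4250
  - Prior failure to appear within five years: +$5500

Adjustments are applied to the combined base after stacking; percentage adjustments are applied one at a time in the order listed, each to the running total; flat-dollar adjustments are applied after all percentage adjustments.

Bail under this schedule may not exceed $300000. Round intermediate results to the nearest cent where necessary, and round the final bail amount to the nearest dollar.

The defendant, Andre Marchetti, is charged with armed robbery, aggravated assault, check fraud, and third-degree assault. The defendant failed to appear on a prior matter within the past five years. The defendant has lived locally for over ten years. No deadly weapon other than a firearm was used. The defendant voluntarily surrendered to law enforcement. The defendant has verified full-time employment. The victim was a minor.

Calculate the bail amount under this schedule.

$206569

Base amounts from the schedule: armed robbery $95000; aggravated assault $20500; check fraud $30000; third-degree assault $12000.
Stacking rule: highest base plus 30% of each additional charge. Highest is armed robbery at $95000. Additional: $20500 × 30% = $6150; $30000 × 30% = $9000; $12000 × 30% = $3600. Combined base = $95000 + $18750 = $113750.
Offense involved a minor victim (+100%): $113750 × 2 = $227500.
Continuous local residence of ten or more years (−5%): $227500 × 0.95 = $216125.
Verified full-time employment (−5%): $216125 × 0.95 = $205318.75.
Voluntary surrender to law enforcement (−$4250 flat): $205318.75 − $4250 = $201068.75.
Prior failure to appear within five years (+$5500 flat): $201068.75 + $5500 = $206568.75.
$206568.75 is within the $300000 maximum.
Rounded to the nearest dollar: $206569.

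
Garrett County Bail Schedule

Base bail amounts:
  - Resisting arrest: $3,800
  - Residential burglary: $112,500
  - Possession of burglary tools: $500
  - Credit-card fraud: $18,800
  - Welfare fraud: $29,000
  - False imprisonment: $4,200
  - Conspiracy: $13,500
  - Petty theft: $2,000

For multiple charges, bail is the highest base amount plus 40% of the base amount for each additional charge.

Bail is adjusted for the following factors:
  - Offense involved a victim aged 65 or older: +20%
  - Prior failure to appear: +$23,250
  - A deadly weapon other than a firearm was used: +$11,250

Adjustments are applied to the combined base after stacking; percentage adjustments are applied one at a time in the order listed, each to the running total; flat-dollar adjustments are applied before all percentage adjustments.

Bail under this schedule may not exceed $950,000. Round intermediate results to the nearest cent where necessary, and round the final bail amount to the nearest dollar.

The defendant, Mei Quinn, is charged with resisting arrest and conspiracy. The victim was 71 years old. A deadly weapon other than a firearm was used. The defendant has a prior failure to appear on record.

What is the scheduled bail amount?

$59,424

Base amounts from the schedule: resisting arrest $3,800; conspiracy $13,500.
Stacking rule: highest base plus 40% of each additional charge. Highest is conspiracy at $13,500. Additional: $3,800 × 40% = $1,520. Combined base = $13,500 + $1,520 = $15,020.
Prior failure to appear (+$23,250 flat): $15,020 + $23,250 = $38,270.
A deadly weapon other than a firearm was used (+$11,250 flat): $38,270 + $11,250 = $49,520.
Offense involved a victim aged 65 or older (+20%): $49,520 × 1.2 = $59,424.
$59,424 is within the $950,000 maximum.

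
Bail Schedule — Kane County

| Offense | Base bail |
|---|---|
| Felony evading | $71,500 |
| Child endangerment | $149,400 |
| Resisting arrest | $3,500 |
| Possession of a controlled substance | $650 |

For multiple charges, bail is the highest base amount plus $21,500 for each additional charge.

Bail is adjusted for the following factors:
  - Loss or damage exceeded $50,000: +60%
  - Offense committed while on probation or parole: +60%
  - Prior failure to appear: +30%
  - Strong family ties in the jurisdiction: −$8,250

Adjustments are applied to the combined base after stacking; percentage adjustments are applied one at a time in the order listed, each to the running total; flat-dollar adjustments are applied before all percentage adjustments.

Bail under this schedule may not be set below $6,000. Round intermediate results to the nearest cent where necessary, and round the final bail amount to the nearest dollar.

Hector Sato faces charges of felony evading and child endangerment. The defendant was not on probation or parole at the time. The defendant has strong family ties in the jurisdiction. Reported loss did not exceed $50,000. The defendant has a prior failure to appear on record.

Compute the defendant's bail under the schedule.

$211,445

Base amounts from the schedule: felony evading $71,500; child endangerment $149,400.
Stacking rule: highest base plus $21,500 per additional charge. Highest is child endangerment at $149,400; 1 additional charge → +$21,500. Combined base = $170,900.
Strong family ties in the jurisdiction (−$8,250 flat): $170,900 − $8,250 = $162,650.
Prior failure to appear (+30%): $162,650 × 1.3 = $211,445.
$211,445 is at or above the $6,000 minimum.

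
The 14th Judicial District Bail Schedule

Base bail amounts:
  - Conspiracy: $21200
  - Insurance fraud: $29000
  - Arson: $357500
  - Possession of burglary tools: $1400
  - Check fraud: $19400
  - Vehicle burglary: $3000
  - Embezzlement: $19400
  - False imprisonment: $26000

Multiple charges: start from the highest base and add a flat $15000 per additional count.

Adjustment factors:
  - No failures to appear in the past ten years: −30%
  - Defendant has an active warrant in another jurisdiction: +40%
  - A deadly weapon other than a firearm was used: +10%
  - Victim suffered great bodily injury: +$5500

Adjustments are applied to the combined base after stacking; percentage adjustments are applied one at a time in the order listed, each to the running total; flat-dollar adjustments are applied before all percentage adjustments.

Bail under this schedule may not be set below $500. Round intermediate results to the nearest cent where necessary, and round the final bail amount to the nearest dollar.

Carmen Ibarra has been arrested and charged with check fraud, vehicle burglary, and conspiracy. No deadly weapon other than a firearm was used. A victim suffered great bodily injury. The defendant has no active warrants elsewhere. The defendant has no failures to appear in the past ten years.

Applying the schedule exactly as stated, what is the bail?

Base amounts from the schedule: check fraud $19400; vehicle burglary $3000; conspiracy $21200.
Stacking rule: highest base plus $15000 per additional charge. Highest is conspiracy at $21200; 2 additional charges → +$30000. Combined base = $51200.
Victim suffered great bodily injury (+$5500 flat): $51200 + $5500 = $56700.
No failures to appear in the past ten years (−30%): $56700 × 0.7 = $39690.
$39690 is at or above the $500 minimum.

$39690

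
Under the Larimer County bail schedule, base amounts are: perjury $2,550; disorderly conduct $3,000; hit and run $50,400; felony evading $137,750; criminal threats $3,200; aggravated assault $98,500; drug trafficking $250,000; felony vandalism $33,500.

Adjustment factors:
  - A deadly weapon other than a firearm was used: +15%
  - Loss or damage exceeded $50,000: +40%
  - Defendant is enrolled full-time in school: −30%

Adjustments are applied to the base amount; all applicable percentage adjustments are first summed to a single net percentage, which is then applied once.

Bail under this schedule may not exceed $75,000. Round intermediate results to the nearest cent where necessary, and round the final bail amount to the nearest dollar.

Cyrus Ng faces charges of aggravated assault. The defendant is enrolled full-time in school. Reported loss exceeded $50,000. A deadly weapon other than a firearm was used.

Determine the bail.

Base amounts from the schedule: aggravated assault $98,500.
Single charge. Combined base = $98,500.
Net percentage adjustment: +15% +40% −30% = +25%. $98,500 × 1.25 = $123,125.
Result $123,125 exceeds the maximum of $75,000; bail is capped at $75,000.

$75,000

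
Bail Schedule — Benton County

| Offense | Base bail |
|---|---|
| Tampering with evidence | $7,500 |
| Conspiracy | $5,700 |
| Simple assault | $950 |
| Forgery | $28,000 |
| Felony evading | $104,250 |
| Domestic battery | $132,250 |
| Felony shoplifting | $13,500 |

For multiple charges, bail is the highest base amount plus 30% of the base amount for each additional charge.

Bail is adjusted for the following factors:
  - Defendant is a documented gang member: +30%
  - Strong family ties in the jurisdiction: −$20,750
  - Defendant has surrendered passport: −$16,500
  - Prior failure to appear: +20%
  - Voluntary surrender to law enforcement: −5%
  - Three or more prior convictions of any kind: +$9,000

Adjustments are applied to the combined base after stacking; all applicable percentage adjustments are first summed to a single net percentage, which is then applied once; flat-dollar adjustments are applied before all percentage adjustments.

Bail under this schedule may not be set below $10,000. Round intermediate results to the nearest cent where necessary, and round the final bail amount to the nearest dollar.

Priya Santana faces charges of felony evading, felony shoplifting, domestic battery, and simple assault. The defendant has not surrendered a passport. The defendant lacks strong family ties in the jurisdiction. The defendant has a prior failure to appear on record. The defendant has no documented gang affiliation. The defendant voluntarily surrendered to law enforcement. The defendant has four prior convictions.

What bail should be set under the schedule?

$203,389

Base amounts from the schedule: felony evading $104,250; felony shoplifting $13,500; domestic battery $132,250; simple assault $950.
Stacking rule: highest base plus 30% of each additional charge. Highest is domestic battery at $132,250. Additional: $104,250 × 30% = $31,275; $13,500 × 30% = $4,050; $950 × 30% = $285. Combined base = $132,250 + $35,610 = $167,860.
Three or more prior convictions of any kind (+$9,000 flat): $167,860 + $9,000 = $176,860.
Net percentage adjustment: +20% −5% = +15%. $176,860 × 1.15 = $203,389.
$203,389 is at or above the $10,000 minimum.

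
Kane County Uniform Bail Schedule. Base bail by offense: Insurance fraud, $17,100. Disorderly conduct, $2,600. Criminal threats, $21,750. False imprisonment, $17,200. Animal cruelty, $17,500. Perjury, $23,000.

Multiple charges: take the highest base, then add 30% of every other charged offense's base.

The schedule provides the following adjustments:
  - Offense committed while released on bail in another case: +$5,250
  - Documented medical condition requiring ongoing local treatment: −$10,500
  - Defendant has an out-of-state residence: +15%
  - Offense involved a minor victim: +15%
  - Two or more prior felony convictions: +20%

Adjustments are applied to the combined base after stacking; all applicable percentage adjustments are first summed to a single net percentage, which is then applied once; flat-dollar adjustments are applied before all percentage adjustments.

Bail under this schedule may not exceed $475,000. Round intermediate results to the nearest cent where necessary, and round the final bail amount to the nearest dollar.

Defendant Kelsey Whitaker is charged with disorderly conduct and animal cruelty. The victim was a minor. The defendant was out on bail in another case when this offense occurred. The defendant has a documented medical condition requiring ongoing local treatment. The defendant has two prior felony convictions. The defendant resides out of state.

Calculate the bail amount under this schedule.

Base amounts from the schedule: disorderly conduct $2,600; animal cruelty $17,500.
Stacking rule: highest base plus 30% of each additional charge. Highest is animal cruelty at $17,500. Additional: $2,600 × 30% = $780. Combined base = $17,500 + $780 = $18,280.
Offense committed while released on bail in another case (+$5,250 flat): $18,280 + $5,250 = $23,530.
Documented medical condition requiring ongoing local treatment (−$10,500 flat): $23,530 − $10,500 = $13,030.
Net percentage adjustment: +15% +15% +20% = +50%. $13,030 × 1.5 = $19,545.
$19,545 is within the $475,000 maximum.

$19,545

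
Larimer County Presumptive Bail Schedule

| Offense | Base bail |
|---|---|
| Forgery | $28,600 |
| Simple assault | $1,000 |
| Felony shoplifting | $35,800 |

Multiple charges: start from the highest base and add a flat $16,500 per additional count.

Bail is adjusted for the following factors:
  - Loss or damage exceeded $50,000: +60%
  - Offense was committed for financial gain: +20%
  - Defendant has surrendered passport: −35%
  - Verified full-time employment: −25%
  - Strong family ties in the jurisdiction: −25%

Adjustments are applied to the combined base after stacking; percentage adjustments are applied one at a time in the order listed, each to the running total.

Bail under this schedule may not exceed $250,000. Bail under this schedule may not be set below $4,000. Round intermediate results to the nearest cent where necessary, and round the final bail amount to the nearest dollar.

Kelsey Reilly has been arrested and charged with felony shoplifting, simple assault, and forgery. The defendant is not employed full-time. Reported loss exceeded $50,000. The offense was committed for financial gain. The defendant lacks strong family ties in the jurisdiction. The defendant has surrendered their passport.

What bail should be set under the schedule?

$85,862

Base amounts from the schedule: felony shoplifting $35,800; simple assault $1,000; forgery $28,600.
Stacking rule: highest base plus $16,500 per additional charge. Highest is felony shoplifting at $35,800; 2 additional charges → +$33,000. Combined base = $68,800.
Loss or damage exceeded $50,000 (+60%): $68,800 × 1.6 = $110,080.
Offense was committed for financial gain (+20%): $110,080 × 1.2 = $132,096.
Defendant has surrendered passport (−35%): $132,096 × 0.65 = $85,862.40.
$85,862.40 is within the $250,000 maximum.
$85,862.40 is at or above the $4,000 minimum.
Rounded to the nearest dollar: $85,862.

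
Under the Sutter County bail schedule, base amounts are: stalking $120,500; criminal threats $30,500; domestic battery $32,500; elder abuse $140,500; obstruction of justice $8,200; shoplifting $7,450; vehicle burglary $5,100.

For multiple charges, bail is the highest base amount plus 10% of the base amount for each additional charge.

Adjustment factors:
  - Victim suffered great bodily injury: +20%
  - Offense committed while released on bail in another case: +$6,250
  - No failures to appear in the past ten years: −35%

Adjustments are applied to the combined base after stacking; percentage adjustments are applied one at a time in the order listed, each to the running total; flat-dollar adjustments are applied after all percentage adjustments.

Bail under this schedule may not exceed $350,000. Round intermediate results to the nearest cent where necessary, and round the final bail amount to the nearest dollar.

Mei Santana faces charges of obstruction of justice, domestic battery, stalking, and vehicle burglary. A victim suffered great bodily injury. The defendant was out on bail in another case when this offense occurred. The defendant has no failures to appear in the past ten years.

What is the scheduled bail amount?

$103,812

Base amounts from the schedule: obstruction of justice $8,200; domestic battery $32,500; stalking $120,500; vehicle burglary $5,100.
Stacking rule: highest base plus 10% of each additional charge. Highest is stalking at $120,500. Additional: $8,200 × 10% = $820; $32,500 × 10% = $3,250; $5,100 × 10% = $510. Combined base = $120,500 + $4,580 = $125,080.
Victim suffered great bodily injury (+20%): $125,080 × 1.2 = $150,096.
No failures to appear in the past ten years (−35%): $150,096 × 0.65 = $97,562.40.
Offense committed while released on bail in another case (+$6,250 flat): $97,562.40 + $6,250 = $103,812.40.
$103,812.40 is within the $350,000 maximum.
Rounded to the nearest dollar: $103,812.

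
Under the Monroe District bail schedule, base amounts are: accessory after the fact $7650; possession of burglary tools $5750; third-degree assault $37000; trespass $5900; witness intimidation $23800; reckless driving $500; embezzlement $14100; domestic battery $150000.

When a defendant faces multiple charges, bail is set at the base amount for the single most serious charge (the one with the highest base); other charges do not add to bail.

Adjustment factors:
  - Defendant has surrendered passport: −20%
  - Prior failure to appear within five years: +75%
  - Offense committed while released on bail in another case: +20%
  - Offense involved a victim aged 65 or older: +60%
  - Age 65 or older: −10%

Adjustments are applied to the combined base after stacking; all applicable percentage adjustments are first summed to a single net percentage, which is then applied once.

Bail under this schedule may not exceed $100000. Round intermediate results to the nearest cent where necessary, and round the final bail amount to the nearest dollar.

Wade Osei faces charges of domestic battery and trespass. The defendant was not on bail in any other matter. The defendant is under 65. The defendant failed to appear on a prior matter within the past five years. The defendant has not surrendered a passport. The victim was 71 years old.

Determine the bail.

$100000

Base amounts from the schedule: domestic battery $150000; trespass $5900.
Stacking rule: use the highest base only. Highest is domestic battery at $150000. Combined base = $150000.
Net percentage adjustment: +75% +60% = +135%. $150000 × 2.35 = $352500.
Result $352500 exceeds the maximum of $100000; bail is capped at $100000.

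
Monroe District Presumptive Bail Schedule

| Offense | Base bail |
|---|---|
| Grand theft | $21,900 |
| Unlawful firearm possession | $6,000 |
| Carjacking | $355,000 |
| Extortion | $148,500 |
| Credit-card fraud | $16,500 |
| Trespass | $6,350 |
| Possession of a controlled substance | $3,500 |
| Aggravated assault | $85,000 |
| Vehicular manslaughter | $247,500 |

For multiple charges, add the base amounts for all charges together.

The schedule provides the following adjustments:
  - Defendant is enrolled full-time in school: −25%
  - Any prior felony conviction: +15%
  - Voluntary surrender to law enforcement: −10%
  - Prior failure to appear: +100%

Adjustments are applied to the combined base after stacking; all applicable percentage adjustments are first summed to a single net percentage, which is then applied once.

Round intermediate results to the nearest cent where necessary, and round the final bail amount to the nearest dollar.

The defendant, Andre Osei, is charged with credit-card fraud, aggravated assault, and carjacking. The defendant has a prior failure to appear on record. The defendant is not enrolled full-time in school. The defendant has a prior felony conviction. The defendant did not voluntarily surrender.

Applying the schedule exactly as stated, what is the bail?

Base amounts from the schedule: credit-card fraud $16,500; aggravated assault $85,000; carjacking $355,000.
Stacking rule: sum of all bases. $16,500 + $85,000 + $355,000 = $456,500.
Net percentage adjustment: +15% +100% = +115%. $456,500 × 2.15 = $981,475.

$981,475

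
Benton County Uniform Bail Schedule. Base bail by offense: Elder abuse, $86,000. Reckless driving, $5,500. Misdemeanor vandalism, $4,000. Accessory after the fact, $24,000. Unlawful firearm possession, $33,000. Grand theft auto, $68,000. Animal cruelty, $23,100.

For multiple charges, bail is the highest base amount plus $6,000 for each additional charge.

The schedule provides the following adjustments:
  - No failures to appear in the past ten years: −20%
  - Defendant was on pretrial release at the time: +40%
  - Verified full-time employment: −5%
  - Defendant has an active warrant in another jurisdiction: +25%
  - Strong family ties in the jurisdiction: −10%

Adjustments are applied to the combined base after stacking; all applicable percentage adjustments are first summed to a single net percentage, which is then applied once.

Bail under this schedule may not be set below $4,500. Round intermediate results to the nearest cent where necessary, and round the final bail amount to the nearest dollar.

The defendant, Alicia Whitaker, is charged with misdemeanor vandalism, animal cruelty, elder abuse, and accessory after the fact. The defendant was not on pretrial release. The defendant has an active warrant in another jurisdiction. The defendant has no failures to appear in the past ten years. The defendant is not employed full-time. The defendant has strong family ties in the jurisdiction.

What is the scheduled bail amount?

Base amounts from the schedule: misdemeanor vandalism $4,000; animal cruelty $23,100; elder abuse $86,000; accessory after the fact $24,000.
Stacking rule: highest base plus $6,000 per additional charge. Highest is elder abuse at $86,000; 3 additional charges → +$18,000. Combined base = $104,000.
Net percentage adjustment: −20% +25% −10% = −5%. $104,000 × 0.95 = $98,800.
$98,800 is at or above the $4,500 minimum.

$98,800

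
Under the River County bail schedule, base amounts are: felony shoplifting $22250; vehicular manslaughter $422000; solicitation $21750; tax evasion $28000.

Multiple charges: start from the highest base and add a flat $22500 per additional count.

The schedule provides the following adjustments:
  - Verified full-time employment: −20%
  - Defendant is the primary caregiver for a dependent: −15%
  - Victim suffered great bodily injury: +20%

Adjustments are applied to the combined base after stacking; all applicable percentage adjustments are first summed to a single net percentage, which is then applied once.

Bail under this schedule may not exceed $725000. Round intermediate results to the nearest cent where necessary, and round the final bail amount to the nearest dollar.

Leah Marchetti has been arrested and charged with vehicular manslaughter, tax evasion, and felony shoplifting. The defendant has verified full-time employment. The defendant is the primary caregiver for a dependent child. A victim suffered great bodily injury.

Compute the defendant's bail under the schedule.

$396950

Base amounts from the schedule: vehicular manslaughter $422000; tax evasion $28000; felony shoplifting $22250.
Stacking rule: highest base plus $22500 per additional charge. Highest is vehicular manslaughter at $422000; 2 additional charges → +$45000. Combined base = $467000.
Net percentage adjustment: −20% −15% +20% = −15%. $467000 × 0.85 = $396950.
$396950 is within the $725000 maximum.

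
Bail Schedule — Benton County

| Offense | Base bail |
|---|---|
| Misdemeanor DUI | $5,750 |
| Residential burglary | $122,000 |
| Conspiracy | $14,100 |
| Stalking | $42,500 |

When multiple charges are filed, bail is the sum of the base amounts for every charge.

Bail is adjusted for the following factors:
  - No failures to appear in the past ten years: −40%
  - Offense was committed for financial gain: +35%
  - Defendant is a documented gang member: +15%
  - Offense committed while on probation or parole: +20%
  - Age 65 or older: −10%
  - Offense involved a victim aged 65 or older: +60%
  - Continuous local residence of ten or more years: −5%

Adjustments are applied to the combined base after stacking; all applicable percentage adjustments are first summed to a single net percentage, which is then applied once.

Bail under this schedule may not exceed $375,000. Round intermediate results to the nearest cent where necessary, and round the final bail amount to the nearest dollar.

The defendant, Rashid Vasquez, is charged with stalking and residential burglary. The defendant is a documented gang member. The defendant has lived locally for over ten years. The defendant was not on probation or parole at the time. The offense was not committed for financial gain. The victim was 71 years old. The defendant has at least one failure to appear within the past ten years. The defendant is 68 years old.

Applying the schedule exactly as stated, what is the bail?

Base amounts from the schedule: stalking $42,500; residential burglary $122,000.
Stacking rule: sum of all bases. $42,500 + $122,000 = $164,500.
Net percentage adjustment: +15% −10% +60% −5% = +60%. $164,500 × 1.6 = $263,200.
$263,200 is within the $375,000 maximum.

$263,200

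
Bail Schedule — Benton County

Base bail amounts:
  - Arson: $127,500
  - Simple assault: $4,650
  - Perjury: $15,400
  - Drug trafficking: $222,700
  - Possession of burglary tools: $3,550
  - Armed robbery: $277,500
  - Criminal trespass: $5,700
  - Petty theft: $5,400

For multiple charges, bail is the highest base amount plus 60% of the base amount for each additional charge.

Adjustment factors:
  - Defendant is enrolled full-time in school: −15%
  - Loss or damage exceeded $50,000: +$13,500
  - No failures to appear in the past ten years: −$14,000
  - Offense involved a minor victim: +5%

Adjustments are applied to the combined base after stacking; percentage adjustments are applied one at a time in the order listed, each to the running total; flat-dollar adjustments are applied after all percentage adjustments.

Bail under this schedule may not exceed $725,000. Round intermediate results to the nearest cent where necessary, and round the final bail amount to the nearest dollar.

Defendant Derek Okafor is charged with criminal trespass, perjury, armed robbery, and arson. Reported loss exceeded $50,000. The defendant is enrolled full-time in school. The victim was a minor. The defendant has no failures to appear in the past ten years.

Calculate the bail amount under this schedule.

Base amounts from the schedule: criminal trespass $5,700; perjury $15,400; armed robbery $277,500; arson $127,500.
Stacking rule: highest base plus 60% of each additional charge. Highest is armed robbery at $277,500. Additional: $5,700 × 60% = $3,420; $15,400 × 60% = $9,240; $127,500 × 60% = $76,500. Combined base = $277,500 + $89,160 = $366,660.
Defendant is enrolled full-time in school (−15%): $366,660 × 0.85 = $311,661.
Offense involved a minor victim (+5%): $311,661 × 1.05 = $327,244.05.
Loss or damage exceeded $50,000 (+$13,500 flat): $327,244.05 + $13,500 = $340,744.05.
No failures to appear in the past ten years (−$14,000 flat): $340,744.05 − $14,000 = $326,744.05.
$326,744.05 is within the $725,000 maximum.
Rounded to the nearest dollar: $326,744.

$326,744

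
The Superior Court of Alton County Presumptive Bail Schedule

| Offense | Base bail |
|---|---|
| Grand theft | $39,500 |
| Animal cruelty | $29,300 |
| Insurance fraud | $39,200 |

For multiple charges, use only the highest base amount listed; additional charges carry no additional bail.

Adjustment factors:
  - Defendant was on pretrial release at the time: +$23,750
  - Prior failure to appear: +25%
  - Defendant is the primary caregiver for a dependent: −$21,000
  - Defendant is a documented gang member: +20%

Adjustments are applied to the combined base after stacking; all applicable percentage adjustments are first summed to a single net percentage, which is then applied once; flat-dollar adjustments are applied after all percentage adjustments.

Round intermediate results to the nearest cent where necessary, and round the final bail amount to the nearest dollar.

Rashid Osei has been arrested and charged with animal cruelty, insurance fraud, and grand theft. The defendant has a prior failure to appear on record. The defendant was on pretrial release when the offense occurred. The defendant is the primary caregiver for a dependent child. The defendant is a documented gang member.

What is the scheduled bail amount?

Base amounts from the schedule: animal cruelty $29,300; insurance fraud $39,200; grand theft $39,500.
Stacking rule: use the highest base only. Highest is grand theft at $39,500. Combined base = $39,500.
Net percentage adjustment: +25% +20% = +45%. $39,500 × 1.45 = $57,275.
Defendant was on pretrial release at the time (+$23,750 flat): $57,275 + $23,750 = $81,025.
Defendant is the primary caregiver for a dependent (−$21,000 flat): $81,025 − $21,000 = $60,025.

$60,025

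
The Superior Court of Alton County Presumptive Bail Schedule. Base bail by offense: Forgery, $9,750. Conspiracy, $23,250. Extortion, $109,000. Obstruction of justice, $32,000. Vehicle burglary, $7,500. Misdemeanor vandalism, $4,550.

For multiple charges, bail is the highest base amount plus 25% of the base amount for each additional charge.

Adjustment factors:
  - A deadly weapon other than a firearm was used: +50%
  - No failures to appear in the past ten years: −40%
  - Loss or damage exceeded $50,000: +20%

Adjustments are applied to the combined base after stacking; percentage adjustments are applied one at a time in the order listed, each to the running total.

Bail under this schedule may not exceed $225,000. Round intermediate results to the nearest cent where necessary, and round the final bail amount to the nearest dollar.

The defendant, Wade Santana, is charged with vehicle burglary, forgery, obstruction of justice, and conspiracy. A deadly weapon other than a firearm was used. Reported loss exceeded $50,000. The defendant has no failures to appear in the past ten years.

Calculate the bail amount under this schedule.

Base amounts from the schedule: vehicle burglary $7,500; forgery $9,750; obstruction of justice $32,000; conspiracy $23,250.
Stacking rule: highest base plus 25% of each additional charge. Highest is obstruction of justice at $32,000. Additional: $7,500 × 25% = $1,875; $9,750 × 25% = $2,437.50; $23,250 × 25% = $5,812.50. Combined base = $32,000 + $10,125 = $42,125.
A deadly weapon other than a firearm was used (+50%): $42,125 × 1.5 = $63,187.50.
No failures to appear in the past ten years (−40%): $63,187.50 × 0.6 = $37,912.50.
Loss or damage exceeded $50,000 (+20%): $37,912.50 × 1.2 = $45,495.
$45,495 is within the $225,000 maximum.

$45,495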